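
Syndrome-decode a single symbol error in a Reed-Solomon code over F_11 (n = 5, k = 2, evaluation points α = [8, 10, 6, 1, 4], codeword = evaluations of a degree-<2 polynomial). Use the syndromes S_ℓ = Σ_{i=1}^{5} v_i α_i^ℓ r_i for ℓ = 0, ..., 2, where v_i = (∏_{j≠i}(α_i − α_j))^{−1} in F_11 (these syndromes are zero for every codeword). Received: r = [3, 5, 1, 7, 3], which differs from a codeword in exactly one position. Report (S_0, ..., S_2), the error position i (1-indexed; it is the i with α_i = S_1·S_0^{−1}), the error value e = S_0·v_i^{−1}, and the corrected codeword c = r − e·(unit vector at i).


S = (7, 6, 2), error at position 5, error magnitude e = 4, c = [3, 5, 1, 7, 10].

Step 1: column multipliers v_i = (∏_{j≠i}(α_i − α_j))^{−1} mod 11.
  i = 1 (α = 8): (8−10)(8−6)(8−1)(8−4) = (−2)·2·7·4 = −112 ≡ 9, so v_1 = 9^{−1} = 5 (mod 11).
  i = 2 (α = 10): (10−8)(10−6)(10−1)(10−4) = 2·4·9·6 = 432 ≡ 3, so v_2 = 3^{−1} = 4 (mod 11).
  i = 3 (α = 6): (6−8)(6−10)(6−1)(6−4) = (−2)·(−4)·5·2 = 80 ≡ 3, so v_3 = 3^{−1} = 4 (mod 11).
  i = 4 (α = 1): (1−8)(1−10)(1−6)(1−4) = (−7)·(−9)·(−5)·(−3) = 945 ≡ 10, so v_4 = 10^{−1} = 10 (mod 11).
  i = 5 (α = 4): (4−8)(4−10)(4−6)(4−1) = (−4)·(−6)·(−2)·3 = −144 ≡ 10, so v_5 = 10^{−1} = 10 (mod 11).
  v = [5, 4, 4, 10, 10].
Step 2: syndromes of r = [3, 5, 1, 7, 3] (all sums mod 11).
  S_0 = Σ v_i r_i = 5·3 + 4·5 + 4·1 + 10·7 + 10·3 = 139 ≡ 7.
  S_1 = Σ v_i α_i r_i = 5·8·3 + 4·10·5 + 4·6·1 + 10·1·7 + 10·4·3 = 534 ≡ 6.
  α_i^2 mod 11 = [9, 1, 3, 1, 5].
  S_2 = Σ v_i α_i^2 r_i = 5·9·3 + 4·1·5 + 4·3·1 + 10·1·7 + 10·5·3 = 387 ≡ 2.
  S = (7, 6, 2) ≠ 0, so r is not a codeword (an error is present).
Step 3: locate the error. For a single error e at position i, S_ℓ = v_i·e·α_i^ℓ, so α_err = S_1/S_0.
  S_0^{−1} = 7^{−1} = 8 (mod 11), so α_err = 6·8 = 48 ≡ 4 = α_5. Error position i = 5.
  Consistency check: S_2/S_1 = 2·2 = 4 ≡ 4 = α_err ✓ (single-error assumption holds).
Step 4: error magnitude e = S_0/v_5 = S_0·∏_{j≠5}(α_5 − α_j) = 7·10 = 70 ≡ 4 (mod 11).
Step 5: correct position 5: c_5 = r_5 − e = 3 − 4 ≡ 10 (mod 11). Hence c = [3, 5, 1, 7, 10].
  Check: interpolating c through the α_i gives m(x) = 6 + 1·x (degree < 2) with m(α_i) = c_i for every i, so c is indeed a codeword.


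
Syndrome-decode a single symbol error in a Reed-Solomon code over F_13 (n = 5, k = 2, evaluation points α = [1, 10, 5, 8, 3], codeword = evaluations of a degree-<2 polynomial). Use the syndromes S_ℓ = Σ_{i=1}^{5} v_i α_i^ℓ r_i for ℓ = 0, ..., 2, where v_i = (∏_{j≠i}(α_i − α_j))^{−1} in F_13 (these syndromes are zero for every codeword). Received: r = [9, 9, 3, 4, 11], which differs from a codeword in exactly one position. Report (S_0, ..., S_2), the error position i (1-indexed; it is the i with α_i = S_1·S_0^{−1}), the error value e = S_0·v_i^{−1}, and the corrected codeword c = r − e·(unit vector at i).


S = (12, 12, 12), error at position 1, error magnitude e = 3, c = [6, 9, 3, 4, 11].

Step 1: column multipliers v_i = (∏_{j≠i}(α_i − α_j))^{−1} mod 13.
  i = 1 (α = 1): (1−10)(1−5)(1−8)(1−3) = (−9)·(−4)·(−7)·(−2) = 504 ≡ 10, so v_1 = 10^{−1} = 4 (mod 13).
  i = 2 (α = 10): (10−1)(10−5)(10−8)(10−3) = 9·5·2·7 = 630 ≡ 6, so v_2 = 6^{−1} = 11 (mod 13).
  i = 3 (α = 5): (5−1)(5−10)(5−8)(5−3) = 4·(−5)·(−3)·2 = 120 ≡ 3, so v_3 = 3^{−1} = 9 (mod 13).
  i = 4 (α = 8): (8−1)(8−10)(8−5)(8−3) = 7·(−2)·3·5 = −210 ≡ 11, so v_4 = 11^{−1} = 6 (mod 13).
  i = 5 (α = 3): (3−1)(3−10)(3−5)(3−8) = 2·(−7)·(−2)·(−5) = −140 ≡ 3, so v_5 = 3^{−1} = 9 (mod 13).
  v = [4, 11, 9, 6, 9].
Step 2: syndromes of r = [9, 9, 3, 4, 11] (all sums mod 13).
  S_0 = Σ v_i r_i = 4·9 + 11·9 + 9·3 + 6·4 + 9·11 = 285 ≡ 12.
  S_1 = Σ v_i α_i r_i = 4·1·9 + 11·10·9 + 9·5·3 + 6·8·4 + 9·3·11 = 1650 ≡ 12.
  α_i^2 mod 13 = [1, 9, 12, 12, 9].
  S_2 = Σ v_i α_i^2 r_i = 4·1·9 + 11·9·9 + 9·12·3 + 6·12·4 + 9·9·11 = 2430 ≡ 12.
  S = (12, 12, 12) ≠ 0, so r is not a codeword (an error is present).
Step 3: locate the error. For a single error e at position i, S_ℓ = v_i·e·α_i^ℓ, so α_err = S_1/S_0.
  S_0^{−1} = 12^{−1} = 12 (mod 13), so α_err = 12·12 = 144 ≡ 1 = α_1. Error position i = 1.
  Consistency check: S_2/S_1 = 12·12 = 144 ≡ 1 = α_err ✓ (single-error assumption holds).
Step 4: error magnitude e = S_0/v_1 = S_0·∏_{j≠1}(α_1 − α_j) = 12·10 = 120 ≡ 3 (mod 13).
Step 5: correct position 1: c_1 = r_1 − e = 9 − 3 ≡ 6 (mod 13). Hence c = [6, 9, 3, 4, 11].
  Check: interpolating c through the α_i gives m(x) = 10 + 9·x (degree < 2) with m(α_i) = c_i for every i, so c is indeed a codeword.


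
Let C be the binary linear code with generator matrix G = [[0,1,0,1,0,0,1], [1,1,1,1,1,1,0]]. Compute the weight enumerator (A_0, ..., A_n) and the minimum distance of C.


Weight distribution: A_0 = 1, A_3 = 1, A_5 = 1, A_6 = 1. Minimum distance d = 3.

Enumerate all 2^2 = 4 messages m ∈ F_2^2.
For each, compute codeword c = mG in F_2^7, then tally its weight.
  m = 00 → c = 0000000, weight = 0.
  m = 10 → c = 0101001, weight = 3.
  m = 01 → c = 1111110, weight = 6.
  m = 11 → c = 1010111, weight = 5.
Tally weights:
  weight 0: 1 codewords.
  weight 3: 1 codewords.
  weight 5: 1 codewords.
  weight 6: 1 codewords.
Minimum distance d = smallest w > 0 with A_w > 0 = 3.
Sanity: Σ A_w = 4 = 2^2 = 4 ✓.


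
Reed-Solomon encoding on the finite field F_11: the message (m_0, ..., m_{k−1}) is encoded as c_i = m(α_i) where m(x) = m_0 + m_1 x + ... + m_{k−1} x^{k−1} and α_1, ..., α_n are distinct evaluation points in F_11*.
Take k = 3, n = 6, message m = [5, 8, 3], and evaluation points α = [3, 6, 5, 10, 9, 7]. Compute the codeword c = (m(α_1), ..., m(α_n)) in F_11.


c = [1, 7, 10, 0, 1, 10]

Message polynomial: m(x) = 5 + 8·x + 3·x^2 (mod 11).
For each evaluation point α_i, compute m(α_i) mod 11:
  α_1 = 3: Horner steps 3 → 6 → 1, so m(3) = 1.
  α_2 = 6: Horner steps 3 → 4 → 7, so m(6) = 7.
  α_3 = 5: Horner steps 3 → 1 → 10, so m(5) = 10.
  α_4 = 10: Horner steps 3 → 5 → 0, so m(10) = 0.
  α_5 = 9: Horner steps 3 → 2 → 1, so m(9) = 1.
  α_6 = 7: Horner steps 3 → 7 → 10, so m(7) = 10.
Codeword c = [1, 7, 10, 0, 1, 10] ∈ F_11^6.


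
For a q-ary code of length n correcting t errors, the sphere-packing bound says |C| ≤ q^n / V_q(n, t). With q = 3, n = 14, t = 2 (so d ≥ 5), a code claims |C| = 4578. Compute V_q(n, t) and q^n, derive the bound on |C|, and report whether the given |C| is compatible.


V_q(n, t) = 393, q^n = 4782969, Hamming bound = 12170, |C| = 4578 ≤ bound (satisfied).

Step 1: Compute V_q(n, t) = Σ_{j=0}^2 C(n, j) (q−1)^j.
  j = 0: C(14,0)·(2)^0 = 1·1 = 1.
  j = 1: C(14,1)·(2)^1 = 14·2 = 28.
  j = 2: C(14,2)·(2)^2 = 91·4 = 364.
  V_q(n, t) = 1 + 28 + 364 = 393.
Step 2: q^n = 3^14 = 4782969.
Step 3: Hamming bound ⌊q^n / V_q(n,t)⌋ = ⌊4782969/393⌋ = 12170.
Step 4: Compare |C| = 4578 to 12170: satisfied.
The claimed |C| lies below the Hamming bound.


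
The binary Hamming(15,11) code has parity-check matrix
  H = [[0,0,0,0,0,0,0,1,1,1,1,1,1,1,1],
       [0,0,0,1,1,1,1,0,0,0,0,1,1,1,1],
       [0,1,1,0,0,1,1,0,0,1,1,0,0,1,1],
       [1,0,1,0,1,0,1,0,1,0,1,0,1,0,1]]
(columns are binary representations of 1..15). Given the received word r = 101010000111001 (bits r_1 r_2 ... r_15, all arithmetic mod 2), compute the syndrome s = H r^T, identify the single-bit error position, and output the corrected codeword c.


s = (0, 1, 0, 1)^T, error position = 5, corrected codeword c = 101000000111001

Compute s = H r^T mod 2 one row at a time:
  s_1 = 0 + 0 + 1 + 1 + 1 + 0 + 0 + 1 = 4 ≡ 0 (mod 2).
  s_2 = 0 + 1 + 0 + 0 + 1 + 0 + 0 + 1 = 3 ≡ 1 (mod 2).
  s_3 = 0 + 1 + 0 + 0 + 1 + 1 + 0 + 1 = 4 ≡ 0 (mod 2).
  s_4 = 1 + 1 + 1 + 0 + 0 + 1 + 0 + 1 = 5 ≡ 1 (mod 2).
s = (0, 1, 0, 1)^T — this equals column 5 of H (binary 0101), so error is at position 5.
Correct: flip bit 5 of r = 101010000111001 to get c = 101000000111001.


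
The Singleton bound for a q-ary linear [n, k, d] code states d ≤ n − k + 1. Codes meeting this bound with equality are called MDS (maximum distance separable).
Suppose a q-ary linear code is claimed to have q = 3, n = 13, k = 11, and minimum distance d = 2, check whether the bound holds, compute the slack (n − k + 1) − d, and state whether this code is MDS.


Singleton RHS = n − k + 1 = 3, slack = 1, bound satisfied, not MDS.

Singleton bound: d ≤ n − k + 1.
Here n = 13, k = 11, so n − k + 1 = 3.
Given d = 2, check d ≤ 3: YES.
Slack = (n − k + 1) − d = 1.
The code is NOT MDS (slack = 1 > 0).
Description: the claimed parameters are [13, 11, 2]_3; such a code would be non-MDS.


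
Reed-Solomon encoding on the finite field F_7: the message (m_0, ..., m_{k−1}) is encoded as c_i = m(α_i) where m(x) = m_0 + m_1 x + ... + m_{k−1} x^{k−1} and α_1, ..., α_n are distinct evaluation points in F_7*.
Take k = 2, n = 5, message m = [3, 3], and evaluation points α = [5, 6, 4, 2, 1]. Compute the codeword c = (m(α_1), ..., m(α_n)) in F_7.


c = [4, 0, 1, 2, 6]

Message polynomial: m(x) = 3 + 3·x (mod 7).
For each evaluation point α_i, compute m(α_i) mod 7:
  α_1 = 5: Horner steps 3 → 4, so m(5) = 4.
  α_2 = 6: Horner steps 3 → 0, so m(6) = 0.
  α_3 = 4: Horner steps 3 → 1, so m(4) = 1.
  α_4 = 2: Horner steps 3 → 2, so m(2) = 2.
  α_5 = 1: Horner steps 3 → 6, so m(1) = 6.
Codeword c = [4, 0, 1, 2, 6] ∈ F_7^5.


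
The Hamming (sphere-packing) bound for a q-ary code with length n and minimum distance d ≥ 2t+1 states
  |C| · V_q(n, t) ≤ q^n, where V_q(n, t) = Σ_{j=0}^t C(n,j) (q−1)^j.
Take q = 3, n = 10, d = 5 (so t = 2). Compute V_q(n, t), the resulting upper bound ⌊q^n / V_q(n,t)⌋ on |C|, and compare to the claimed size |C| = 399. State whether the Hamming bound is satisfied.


V_q(n, t) = 201, q^n = 59049, Hamming bound = 293, |C| = 399 > bound (violated).

Step 1: Compute V_q(n, t) = Σ_{j=0}^2 C(n, j) (q−1)^j.
  j = 0: C(10,0)·(2)^0 = 1·1 = 1.
  j = 1: C(10,1)·(2)^1 = 10·2 = 20.
  j = 2: C(10,2)·(2)^2 = 45·4 = 180.
  V_q(n, t) = 1 + 20 + 180 = 201.
Step 2: q^n = 3^10 = 59049.
Step 3: Hamming bound ⌊q^n / V_q(n,t)⌋ = ⌊59049/201⌋ = 293.
Step 4: Compare |C| = 399 to 293: violated.
The claimed |C| lies above the Hamming bound, so no 3-ary code of length 10 with d ≥ 5 can have 399 codewords.


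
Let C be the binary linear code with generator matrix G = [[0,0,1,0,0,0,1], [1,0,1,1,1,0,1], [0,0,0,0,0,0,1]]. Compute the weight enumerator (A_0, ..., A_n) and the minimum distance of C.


Weight distribution: A_0 = 1, A_1 = 2, A_2 = 1, A_3 = 1, A_4 = 2, A_5 = 1. Minimum distance d = 1.

Enumerate all 2^3 = 8 messages m ∈ F_2^3.
For each, compute codeword c = mG in F_2^7, then tally its weight.
  m = 000 → c = 0000000, weight = 0.
  m = 100 → c = 0010001, weight = 2.
  m = 010 → c = 1011101, weight = 5.
  m = 110 → c = 1001100, weight = 3.
  m = 001 → c = 0000001, weight = 1.
  m = 101 → c = 0010000, weight = 1.
  m = 011 → c = 1011100, weight = 4.
  m = 111 → c = 1001101, weight = 4.
Tally weights:
  weight 0: 1 codewords.
  weight 1: 2 codewords.
  weight 2: 1 codewords.
  weight 3: 1 codewords.
  weight 4: 2 codewords.
  weight 5: 1 codewords.
Minimum distance d = smallest w > 0 with A_w > 0 = 1.
Sanity: Σ A_w = 8 = 2^3 = 8 ✓.


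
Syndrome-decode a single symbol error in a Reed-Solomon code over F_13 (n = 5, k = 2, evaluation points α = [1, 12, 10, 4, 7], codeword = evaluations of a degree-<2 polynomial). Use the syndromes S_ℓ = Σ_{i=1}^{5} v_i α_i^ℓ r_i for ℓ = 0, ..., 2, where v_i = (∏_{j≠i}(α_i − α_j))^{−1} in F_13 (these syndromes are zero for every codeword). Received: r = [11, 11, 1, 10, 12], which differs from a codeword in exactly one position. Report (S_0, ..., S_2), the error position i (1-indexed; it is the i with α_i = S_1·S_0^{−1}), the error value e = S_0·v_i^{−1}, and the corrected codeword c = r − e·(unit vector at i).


S = (3, 3, 3), error at position 1, error magnitude e = 3, c = [8, 11, 1, 10, 12].

Step 1: column multipliers v_i = (∏_{j≠i}(α_i − α_j))^{−1} mod 13.
  i = 1 (α = 1): (1−12)(1−10)(1−4)(1−7) = (−11)·(−9)·(−3)·(−6) = 1782 ≡ 1, so v_1 = 1^{−1} = 1 (mod 13).
  i = 2 (α = 12): (12−1)(12−10)(12−4)(12−7) = 11·2·8·5 = 880 ≡ 9, so v_2 = 9^{−1} = 3 (mod 13).
  i = 3 (α = 10): (10−1)(10−12)(10−4)(10−7) = 9·(−2)·6·3 = −324 ≡ 1, so v_3 = 1^{−1} = 1 (mod 13).
  i = 4 (α = 4): (4−1)(4−12)(4−10)(4−7) = 3·(−8)·(−6)·(−3) = −432 ≡ 10, so v_4 = 10^{−1} = 4 (mod 13).
  i = 5 (α = 7): (7−1)(7−12)(7−10)(7−4) = 6·(−5)·(−3)·3 = 270 ≡ 10, so v_5 = 10^{−1} = 4 (mod 13).
  v = [1, 3, 1, 4, 4].
Step 2: syndromes of r = [11, 11, 1, 10, 12] (all sums mod 13).
  S_0 = Σ v_i r_i = 1·11 + 3·11 + 1·1 + 4·10 + 4·12 = 133 ≡ 3.
  S_1 = Σ v_i α_i r_i = 1·1·11 + 3·12·11 + 1·10·1 + 4·4·10 + 4·7·12 = 913 ≡ 3.
  α_i^2 mod 13 = [1, 1, 9, 3, 10].
  S_2 = Σ v_i α_i^2 r_i = 1·1·11 + 3·1·11 + 1·9·1 + 4·3·10 + 4·10·12 = 653 ≡ 3.
  S = (3, 3, 3) ≠ 0, so r is not a codeword (an error is present).
Step 3: locate the error. For a single error e at position i, S_ℓ = v_i·e·α_i^ℓ, so α_err = S_1/S_0.
  S_0^{−1} = 3^{−1} = 9 (mod 13), so α_err = 3·9 = 27 ≡ 1 = α_1. Error position i = 1.
  Consistency check: S_2/S_1 = 3·9 = 27 ≡ 1 = α_err ✓ (single-error assumption holds).
Step 4: error magnitude e = S_0/v_1 = S_0·∏_{j≠1}(α_1 − α_j) = 3·1 = 3 ≡ 3 (mod 13).
Step 5: correct position 1: c_1 = r_1 − e = 11 − 3 ≡ 8 (mod 13). Hence c = [8, 11, 1, 10, 12].
  Check: interpolating c through the α_i gives m(x) = 3 + 5·x (degree < 2) with m(α_i) = c_i for every i, so c is indeed a codeword.


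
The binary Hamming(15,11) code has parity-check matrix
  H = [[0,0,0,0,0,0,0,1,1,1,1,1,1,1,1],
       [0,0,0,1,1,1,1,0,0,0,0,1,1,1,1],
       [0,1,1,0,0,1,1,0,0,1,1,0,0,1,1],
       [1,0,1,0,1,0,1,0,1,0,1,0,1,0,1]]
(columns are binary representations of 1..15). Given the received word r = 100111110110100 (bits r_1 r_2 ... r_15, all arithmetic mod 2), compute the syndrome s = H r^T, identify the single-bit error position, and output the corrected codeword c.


s = (0, 1, 0, 1)^T, error position = 5, corrected codeword c = 100101110110100

Compute s = H r^T mod 2 one row at a time:
  s_1 = 1 + 0 + 1 + 1 + 0 + 1 + 0 + 0 = 4 ≡ 0 (mod 2).
  s_2 = 1 + 1 + 1 + 1 + 0 + 1 + 0 + 0 = 5 ≡ 1 (mod 2).
  s_3 = 0 + 0 + 1 + 1 + 1 + 1 + 0 + 0 = 4 ≡ 0 (mod 2).
  s_4 = 1 + 0 + 1 + 1 + 0 + 1 + 1 + 0 = 5 ≡ 1 (mod 2).
s = (0, 1, 0, 1)^T — this equals column 5 of H (binary 0101), so error is at position 5.
Correct: flip bit 5 of r = 100111110110100 to get c = 100101110110100.


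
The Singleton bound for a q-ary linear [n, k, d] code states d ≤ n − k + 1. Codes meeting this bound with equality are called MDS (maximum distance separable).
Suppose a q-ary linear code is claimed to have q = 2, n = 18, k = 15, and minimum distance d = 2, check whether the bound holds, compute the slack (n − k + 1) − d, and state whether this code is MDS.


Singleton RHS = n − k + 1 = 4, slack = 2, bound satisfied, not MDS.

Singleton bound: d ≤ n − k + 1.
Here n = 18, k = 15, so n − k + 1 = 4.
Given d = 2, check d ≤ 4: YES.
Slack = (n − k + 1) − d = 2.
The code is NOT MDS (slack = 2 > 0).
Description: the claimed parameters are [18, 15, 2]_2; such a code would be non-MDS.


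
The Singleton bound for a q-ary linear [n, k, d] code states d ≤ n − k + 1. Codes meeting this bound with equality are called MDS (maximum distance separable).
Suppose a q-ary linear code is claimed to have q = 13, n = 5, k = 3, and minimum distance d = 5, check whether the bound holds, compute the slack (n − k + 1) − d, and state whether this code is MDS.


Singleton RHS = n − k + 1 = 3, slack = -2, bound violated (no such code; not MDS).

Singleton bound: d ≤ n − k + 1.
Here n = 5, k = 3, so n − k + 1 = 3.
Given d = 5, check d ≤ 3: NO.
Slack = (n − k + 1) − d = -2.
The slack is negative: d = 5 exceeds n − k + 1 = 3 by 2, so the Singleton bound is violated and no linear [5, 3, 5]_13 code can exist. In particular it is not MDS (MDS requires d = n − k + 1 exactly).
Description: the claimed parameters are [5, 3, 5]_13; such a code would be impossible (violates the Singleton bound).


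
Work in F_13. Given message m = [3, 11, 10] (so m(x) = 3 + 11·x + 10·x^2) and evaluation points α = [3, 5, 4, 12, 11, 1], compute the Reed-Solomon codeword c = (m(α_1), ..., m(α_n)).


c = [9, 9, 12, 2, 8, 11]

Message polynomial: m(x) = 3 + 11·x + 10·x^2 (mod 13).
For each evaluation point α_i, compute m(α_i) mod 13:
  α_1 = 3: Horner steps 10 → 2 → 9, so m(3) = 9.
  α_2 = 5: Horner steps 10 → 9 → 9, so m(5) = 9.
  α_3 = 4: Horner steps 10 → 12 → 12, so m(4) = 12.
  α_4 = 12: Horner steps 10 → 1 → 2, so m(12) = 2.
  α_5 = 11: Horner steps 10 → 4 → 8, so m(11) = 8.
  α_6 = 1: Horner steps 10 → 8 → 11, so m(1) = 11.
Codeword c = [9, 9, 12, 2, 8, 11] ∈ F_13^6.


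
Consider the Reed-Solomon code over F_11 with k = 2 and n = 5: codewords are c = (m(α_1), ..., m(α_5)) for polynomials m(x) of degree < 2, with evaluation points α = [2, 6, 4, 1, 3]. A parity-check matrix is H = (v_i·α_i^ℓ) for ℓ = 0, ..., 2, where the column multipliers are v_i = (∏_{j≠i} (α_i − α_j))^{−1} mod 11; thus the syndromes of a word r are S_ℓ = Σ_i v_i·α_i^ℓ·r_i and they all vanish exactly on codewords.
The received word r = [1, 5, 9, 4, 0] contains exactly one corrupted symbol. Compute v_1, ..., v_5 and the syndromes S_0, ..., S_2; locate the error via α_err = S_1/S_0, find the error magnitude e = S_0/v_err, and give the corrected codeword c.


S = (7, 3, 6), error at position 1, error magnitude e = 10, c = [2, 5, 9, 4, 0].

Step 1: column multipliers v_i = (∏_{j≠i}(α_i − α_j))^{−1} mod 11.
  i = 1 (α = 2): (2−6)(2−4)(2−1)(2−3) = (−4)·(−2)·1·(−1) = −8 ≡ 3, so v_1 = 3^{−1} = 4 (mod 11).
  i = 2 (α = 6): (6−2)(6−4)(6−1)(6−3) = 4·2·5·3 = 120 ≡ 10, so v_2 = 10^{−1} = 10 (mod 11).
  i = 3 (α = 4): (4−2)(4−6)(4−1)(4−3) = 2·(−2)·3·1 = −12 ≡ 10, so v_3 = 10^{−1} = 10 (mod 11).
  i = 4 (α = 1): (1−2)(1−6)(1−4)(1−3) = (−1)·(−5)·(−3)·(−2) = 30 ≡ 8, so v_4 = 8^{−1} = 7 (mod 11).
  i = 5 (α = 3): (3−2)(3−6)(3−4)(3−1) = 1·(−3)·(−1)·2 = 6 ≡ 6, so v_5 = 6^{−1} = 2 (mod 11).
  v = [4, 10, 10, 7, 2].
Step 2: syndromes of r = [1, 5, 9, 4, 0] (all sums mod 11).
  S_0 = Σ v_i r_i = 4·1 + 10·5 + 10·9 + 7·4 + 2·0 = 172 ≡ 7.
  S_1 = Σ v_i α_i r_i = 4·2·1 + 10·6·5 + 10·4·9 + 7·1·4 + 2·3·0 = 696 ≡ 3.
  α_i^2 mod 11 = [4, 3, 5, 1, 9].
  S_2 = Σ v_i α_i^2 r_i = 4·4·1 + 10·3·5 + 10·5·9 + 7·1·4 + 2·9·0 = 644 ≡ 6.
  S = (7, 3, 6) ≠ 0, so r is not a codeword (an error is present).
Step 3: locate the error. For a single error e at position i, S_ℓ = v_i·e·α_i^ℓ, so α_err = S_1/S_0.
  S_0^{−1} = 7^{−1} = 8 (mod 11), so α_err = 3·8 = 24 ≡ 2 = α_1. Error position i = 1.
  Consistency check: S_2/S_1 = 6·4 = 24 ≡ 2 = α_err ✓ (single-error assumption holds).
Step 4: error magnitude e = S_0/v_1 = S_0·∏_{j≠1}(α_1 − α_j) = 7·3 = 21 ≡ 10 (mod 11).
Step 5: correct position 1: c_1 = r_1 − e = 1 − 10 ≡ 2 (mod 11). Hence c = [2, 5, 9, 4, 0].
  Check: interpolating c through the α_i gives m(x) = 6 + 9·x (degree < 2) with m(α_i) = c_i for every i, so c is indeed a codeword.


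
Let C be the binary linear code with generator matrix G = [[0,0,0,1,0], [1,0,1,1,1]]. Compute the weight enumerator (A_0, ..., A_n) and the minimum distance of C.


Weight distribution: A_0 = 1, A_1 = 1, A_3 = 1, A_4 = 1. Minimum distance d = 1.

Enumerate all 2^2 = 4 messages m ∈ F_2^2.
For each, compute codeword c = mG in F_2^5, then tally its weight.
  m = 00 → c = 00000, weight = 0.
  m = 10 → c = 00010, weight = 1.
  m = 01 → c = 10111, weight = 4.
  m = 11 → c = 10101, weight = 3.
Tally weights:
  weight 0: 1 codewords.
  weight 1: 1 codewords.
  weight 3: 1 codewords.
  weight 4: 1 codewords.
Minimum distance d = smallest w > 0 with A_w > 0 = 1.
Sanity: Σ A_w = 4 = 2^2 = 4 ✓.


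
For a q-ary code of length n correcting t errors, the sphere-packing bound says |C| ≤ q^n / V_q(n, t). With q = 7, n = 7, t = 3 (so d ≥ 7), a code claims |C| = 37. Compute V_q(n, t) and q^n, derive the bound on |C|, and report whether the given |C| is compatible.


V_q(n, t) = 8359, q^n = 823543, Hamming bound = 98, |C| = 37 ≤ bound (satisfied).

Step 1: Compute V_q(n, t) = Σ_{j=0}^3 C(n, j) (q−1)^j.
  j = 0: C(7,0)·(6)^0 = 1·1 = 1.
  j = 1: C(7,1)·(6)^1 = 7·6 = 42.
  j = 2: C(7,2)·(6)^2 = 21·36 = 756.
  j = 3: C(7,3)·(6)^3 = 35·216 = 7560.
  V_q(n, t) = 1 + 42 + 756 + 7560 = 8359.
Step 2: q^n = 7^7 = 823543.
Step 3: Hamming bound ⌊q^n / V_q(n,t)⌋ = ⌊823543/8359⌋ = 98.
Step 4: Compare |C| = 37 to 98: satisfied.
The claimed |C| lies below the Hamming bound.


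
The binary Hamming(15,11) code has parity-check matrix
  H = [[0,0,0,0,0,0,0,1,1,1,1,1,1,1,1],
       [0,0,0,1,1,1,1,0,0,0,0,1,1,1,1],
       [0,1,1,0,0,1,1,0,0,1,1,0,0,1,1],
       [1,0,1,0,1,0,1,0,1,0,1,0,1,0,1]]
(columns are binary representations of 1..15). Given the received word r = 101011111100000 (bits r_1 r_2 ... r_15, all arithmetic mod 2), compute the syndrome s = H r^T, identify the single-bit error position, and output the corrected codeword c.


s = (1, 1, 0, 1)^T, error position = 13, corrected codeword c = 101011111100100

Compute s = H r^T mod 2 one row at a time:
  s_1 = 1 + 1 + 1 + 0 + 0 + 0 + 0 + 0 = 3 ≡ 1 (mod 2).
  s_2 = 0 + 1 + 1 + 1 + 0 + 0 + 0 + 0 = 3 ≡ 1 (mod 2).
  s_3 = 0 + 1 + 1 + 1 + 1 + 0 + 0 + 0 = 4 ≡ 0 (mod 2).
  s_4 = 1 + 1 + 1 + 1 + 1 + 0 + 0 + 0 = 5 ≡ 1 (mod 2).
s = (1, 1, 0, 1)^T — this equals column 13 of H (binary 1101), so error is at position 13.
Correct: flip bit 13 of r = 101011111100000 to get c = 101011111100100.


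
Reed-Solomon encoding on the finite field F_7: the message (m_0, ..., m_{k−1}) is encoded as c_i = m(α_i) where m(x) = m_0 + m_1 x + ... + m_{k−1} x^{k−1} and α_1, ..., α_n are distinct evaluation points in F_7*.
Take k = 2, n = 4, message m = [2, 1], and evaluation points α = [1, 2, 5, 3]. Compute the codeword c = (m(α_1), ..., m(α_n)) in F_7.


c = [3, 4, 0, 5]

Message polynomial: m(x) = 2 + 1·x (mod 7).
For each evaluation point α_i, compute m(α_i) mod 7:
  α_1 = 1: Horner steps 1 → 3, so m(1) = 3.
  α_2 = 2: Horner steps 1 → 4, so m(2) = 4.
  α_3 = 5: Horner steps 1 → 0, so m(5) = 0.
  α_4 = 3: Horner steps 1 → 5, so m(3) = 5.
Codeword c = [3, 4, 0, 5] ∈ F_7^4.


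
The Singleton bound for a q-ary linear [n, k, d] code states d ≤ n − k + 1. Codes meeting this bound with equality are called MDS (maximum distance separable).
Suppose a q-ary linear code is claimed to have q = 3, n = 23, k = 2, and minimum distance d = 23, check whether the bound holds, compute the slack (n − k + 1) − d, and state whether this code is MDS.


Singleton RHS = n − k + 1 = 22, slack = -1, bound violated (no such code; not MDS).

Singleton bound: d ≤ n − k + 1.
Here n = 23, k = 2, so n − k + 1 = 22.
Given d = 23, check d ≤ 22: NO.
Slack = (n − k + 1) − d = -1.
The slack is negative: d = 23 exceeds n − k + 1 = 22 by 1, so the Singleton bound is violated and no linear [23, 2, 23]_3 code can exist. In particular it is not MDS (MDS requires d = n − k + 1 exactly).
Description: the claimed parameters are [23, 2, 23]_3; such a code would be impossible (violates the Singleton bound).


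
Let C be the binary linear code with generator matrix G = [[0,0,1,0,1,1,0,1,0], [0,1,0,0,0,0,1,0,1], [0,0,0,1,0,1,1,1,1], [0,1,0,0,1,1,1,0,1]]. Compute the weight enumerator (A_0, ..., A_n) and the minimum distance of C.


Weight distribution: A_0 = 1, A_2 = 2, A_3 = 1, A_4 = 5, A_5 = 6, A_7 = 1. Minimum distance d = 2.

Enumerate all 2^4 = 16 messages m ∈ F_2^4.
For each, compute codeword c = mG in F_2^9, then tally its weight.
  m = 0000 → c = 000000000, weight = 0.
  m = 1000 → c = 001011010, weight = 4.
  m = 0100 → c = 010000101, weight = 3.
  m = 1100 → c = 011011111, weight = 7.
  m = 0010 → c = 000101111, weight = 5.
  m = 1010 → c = 001110101, weight = 5.
  m = 0110 → c = 010101010, weight = 4.
  m = 1110 → c = 011110000, weight = 4.
  m = 0001 → c = 010011101, weight = 5.
  m = 1001 → c = 011000111, weight = 5.
  m = 0101 → c = 000011000, weight = 2.
  m = 1101 → c = 001000010, weight = 2.
  m = 0011 → c = 010110010, weight = 4.
  m = 1011 → c = 011101000, weight = 4.
  m = 0111 → c = 000110111, weight = 5.
  m = 1111 → c = 001101101, weight = 5.
Tally weights:
  weight 0: 1 codewords.
  weight 2: 2 codewords.
  weight 3: 1 codewords.
  weight 4: 5 codewords.
  weight 5: 6 codewords.
  weight 7: 1 codewords.
Minimum distance d = smallest w > 0 with A_w > 0 = 2.
Sanity: Σ A_w = 16 = 2^4 = 16 ✓.


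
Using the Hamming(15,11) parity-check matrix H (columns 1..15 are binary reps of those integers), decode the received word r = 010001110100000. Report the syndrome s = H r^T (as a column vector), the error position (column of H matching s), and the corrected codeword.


s = (0, 0, 0, 1)^T, error position = 1, corrected codeword c = 110001110100000

Compute s = H r^T mod 2 one row at a time:
  s_1 = 1 + 0 + 1 + 0 + 0 + 0 + 0 + 0 = 2 ≡ 0 (mod 2).
  s_2 = 0 + 0 + 1 + 1 + 0 + 0 + 0 + 0 = 2 ≡ 0 (mod 2).
  s_3 = 1 + 0 + 1 + 1 + 1 + 0 + 0 + 0 = 4 ≡ 0 (mod 2).
  s_4 = 0 + 0 + 0 + 1 + 0 + 0 + 0 + 0 = 1 ≡ 1 (mod 2).
s = (0, 0, 0, 1)^T — this equals column 1 of H (binary 0001), so error is at position 1.
Correct: flip bit 1 of r = 010001110100000 to get c = 110001110100000.


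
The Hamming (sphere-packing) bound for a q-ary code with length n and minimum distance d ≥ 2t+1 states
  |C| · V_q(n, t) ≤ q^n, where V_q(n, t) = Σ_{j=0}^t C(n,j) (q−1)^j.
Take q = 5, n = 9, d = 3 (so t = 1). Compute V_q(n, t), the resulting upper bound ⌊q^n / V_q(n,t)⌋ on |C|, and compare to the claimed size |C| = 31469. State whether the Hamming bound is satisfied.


V_q(n, t) = 37, q^n = 1953125, Hamming bound = 52787, |C| = 31469 ≤ bound (satisfied).

Step 1: Compute V_q(n, t) = Σ_{j=0}^1 C(n, j) (q−1)^j.
  j = 0: C(9,0)·(4)^0 = 1·1 = 1.
  j = 1: C(9,1)·(4)^1 = 9·4 = 36.
  V_q(n, t) = 1 + 36 = 37.
Step 2: q^n = 5^9 = 1953125.
Step 3: Hamming bound ⌊q^n / V_q(n,t)⌋ = ⌊1953125/37⌋ = 52787.
Step 4: Compare |C| = 31469 to 52787: satisfied.
The claimed |C| lies below the Hamming bound.


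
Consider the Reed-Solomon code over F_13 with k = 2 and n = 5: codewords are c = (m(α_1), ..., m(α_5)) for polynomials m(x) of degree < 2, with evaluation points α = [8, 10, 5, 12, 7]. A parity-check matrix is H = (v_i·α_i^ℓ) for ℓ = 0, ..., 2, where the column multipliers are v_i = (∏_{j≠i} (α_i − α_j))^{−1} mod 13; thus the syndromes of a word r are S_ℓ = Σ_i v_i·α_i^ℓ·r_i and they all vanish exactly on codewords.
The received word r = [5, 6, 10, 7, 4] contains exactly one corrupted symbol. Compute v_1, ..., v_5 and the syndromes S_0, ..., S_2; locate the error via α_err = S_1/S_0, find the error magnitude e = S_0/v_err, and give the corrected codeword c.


S = (5, 9, 11), error at position 5, error magnitude e = 6, c = [5, 6, 10, 7, 11].

Step 1: column multipliers v_i = (∏_{j≠i}(α_i − α_j))^{−1} mod 13.
  i = 1 (α = 8): (8−10)(8−5)(8−12)(8−7) = (−2)·3·(−4)·1 = 24 ≡ 11, so v_1 = 11^{−1} = 6 (mod 13).
  i = 2 (α = 10): (10−8)(10−5)(10−12)(10−7) = 2·5·(−2)·3 = −60 ≡ 5, so v_2 = 5^{−1} = 8 (mod 13).
  i = 3 (α = 5): (5−8)(5−10)(5−12)(5−7) = (−3)·(−5)·(−7)·(−2) = 210 ≡ 2, so v_3 = 2^{−1} = 7 (mod 13).
  i = 4 (α = 12): (12−8)(12−10)(12−5)(12−7) = 4·2·7·5 = 280 ≡ 7, so v_4 = 7^{−1} = 2 (mod 13).
  i = 5 (α = 7): (7−8)(7−10)(7−5)(7−12) = (−1)·(−3)·2·(−5) = −30 ≡ 9, so v_5 = 9^{−1} = 3 (mod 13).
  v = [6, 8, 7, 2, 3].
Step 2: syndromes of r = [5, 6, 10, 7, 4] (all sums mod 13).
  S_0 = Σ v_i r_i = 6·5 + 8·6 + 7·10 + 2·7 + 3·4 = 174 ≡ 5.
  S_1 = Σ v_i α_i r_i = 6·8·5 + 8·10·6 + 7·5·10 + 2·12·7 + 3·7·4 = 1322 ≡ 9.
  α_i^2 mod 13 = [12, 9, 12, 1, 10].
  S_2 = Σ v_i α_i^2 r_i = 6·12·5 + 8·9·6 + 7·12·10 + 2·1·7 + 3·10·4 = 1766 ≡ 11.
  S = (5, 9, 11) ≠ 0, so r is not a codeword (an error is present).
Step 3: locate the error. For a single error e at position i, S_ℓ = v_i·e·α_i^ℓ, so α_err = S_1/S_0.
  S_0^{−1} = 5^{−1} = 8 (mod 13), so α_err = 9·8 = 72 ≡ 7 = α_5. Error position i = 5.
  Consistency check: S_2/S_1 = 11·3 = 33 ≡ 7 = α_err ✓ (single-error assumption holds).
Step 4: error magnitude e = S_0/v_5 = S_0·∏_{j≠5}(α_5 − α_j) = 5·9 = 45 ≡ 6 (mod 13).
Step 5: correct position 5: c_5 = r_5 − e = 4 − 6 ≡ 11 (mod 13). Hence c = [5, 6, 10, 7, 11].
  Check: interpolating c through the α_i gives m(x) = 1 + 7·x (degree < 2) with m(α_i) = c_i for every i, so c is indeed a codeword.


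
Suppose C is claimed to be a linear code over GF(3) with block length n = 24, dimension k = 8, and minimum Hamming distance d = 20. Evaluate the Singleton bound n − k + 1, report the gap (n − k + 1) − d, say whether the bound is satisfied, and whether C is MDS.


Singleton RHS = n − k + 1 = 17, slack = -3, bound violated (no such code; not MDS).

Singleton bound: d ≤ n − k + 1.
Here n = 24, k = 8, so n − k + 1 = 17.
Given d = 20, check d ≤ 17: NO.
Slack = (n − k + 1) − d = -3.
The slack is negative: d = 20 exceeds n − k + 1 = 17 by 3, so the Singleton bound is violated and no linear [24, 8, 20]_3 code can exist. In particular it is not MDS (MDS requires d = n − k + 1 exactly).
Description: the claimed parameters are [24, 8, 20]_3; such a code would be impossible (violates the Singleton bound).


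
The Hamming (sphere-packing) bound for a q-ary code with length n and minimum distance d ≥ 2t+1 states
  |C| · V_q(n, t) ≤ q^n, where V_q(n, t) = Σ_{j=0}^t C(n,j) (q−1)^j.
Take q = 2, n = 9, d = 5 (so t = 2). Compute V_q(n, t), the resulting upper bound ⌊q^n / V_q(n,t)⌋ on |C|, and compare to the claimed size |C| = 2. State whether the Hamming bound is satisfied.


V_q(n, t) = 46, q^n = 512, Hamming bound = 11, |C| = 2 ≤ bound (satisfied).

Step 1: Compute V_q(n, t) = Σ_{j=0}^2 C(n, j) (q−1)^j.
  j = 0: C(9,0)·(1)^0 = 1·1 = 1.
  j = 1: C(9,1)·(1)^1 = 9·1 = 9.
  j = 2: C(9,2)·(1)^2 = 36·1 = 36.
  V_q(n, t) = 1 + 9 + 36 = 46.
Step 2: q^n = 2^9 = 512.
Step 3: Hamming bound ⌊q^n / V_q(n,t)⌋ = ⌊512/46⌋ = 11.
Step 4: Compare |C| = 2 to 11: satisfied.
The claimed |C| lies below the Hamming bound.


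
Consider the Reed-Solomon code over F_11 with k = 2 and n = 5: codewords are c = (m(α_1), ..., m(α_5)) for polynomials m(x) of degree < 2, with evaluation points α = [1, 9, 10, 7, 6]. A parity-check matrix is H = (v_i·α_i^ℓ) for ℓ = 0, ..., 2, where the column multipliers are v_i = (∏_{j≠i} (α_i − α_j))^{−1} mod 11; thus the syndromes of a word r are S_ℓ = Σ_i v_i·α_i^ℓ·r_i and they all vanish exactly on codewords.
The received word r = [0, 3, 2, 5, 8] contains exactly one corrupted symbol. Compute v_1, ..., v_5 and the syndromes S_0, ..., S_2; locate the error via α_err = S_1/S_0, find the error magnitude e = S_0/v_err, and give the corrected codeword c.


S = (4, 2, 1), error at position 5, error magnitude e = 2, c = [0, 3, 2, 5, 6].

Step 1: column multipliers v_i = (∏_{j≠i}(α_i − α_j))^{−1} mod 11.
  i = 1 (α = 1): (1−9)(1−10)(1−7)(1−6) = (−8)·(−9)·(−6)·(−5) = 2160 ≡ 4, so v_1 = 4^{−1} = 3 (mod 11).
  i = 2 (α = 9): (9−1)(9−10)(9−7)(9−6) = 8·(−1)·2·3 = −48 ≡ 7, so v_2 = 7^{−1} = 8 (mod 11).
  i = 3 (α = 10): (10−1)(10−9)(10−7)(10−6) = 9·1·3·4 = 108 ≡ 9, so v_3 = 9^{−1} = 5 (mod 11).
  i = 4 (α = 7): (7−1)(7−9)(7−10)(7−6) = 6·(−2)·(−3)·1 = 36 ≡ 3, so v_4 = 3^{−1} = 4 (mod 11).
  i = 5 (α = 6): (6−1)(6−9)(6−10)(6−7) = 5·(−3)·(−4)·(−1) = −60 ≡ 6, so v_5 = 6^{−1} = 2 (mod 11).
  v = [3, 8, 5, 4, 2].
Step 2: syndromes of r = [0, 3, 2, 5, 8] (all sums mod 11).
  S_0 = Σ v_i r_i = 3·0 + 8·3 + 5·2 + 4·5 + 2·8 = 70 ≡ 4.
  S_1 = Σ v_i α_i r_i = 3·1·0 + 8·9·3 + 5·10·2 + 4·7·5 + 2·6·8 = 552 ≡ 2.
  α_i^2 mod 11 = [1, 4, 1, 5, 3].
  S_2 = Σ v_i α_i^2 r_i = 3·1·0 + 8·4·3 + 5·1·2 + 4·5·5 + 2·3·8 = 254 ≡ 1.
  S = (4, 2, 1) ≠ 0, so r is not a codeword (an error is present).
Step 3: locate the error. For a single error e at position i, S_ℓ = v_i·e·α_i^ℓ, so α_err = S_1/S_0.
  S_0^{−1} = 4^{−1} = 3 (mod 11), so α_err = 2·3 = 6 ≡ 6 = α_5. Error position i = 5.
  Consistency check: S_2/S_1 = 1·6 = 6 ≡ 6 = α_err ✓ (single-error assumption holds).
Step 4: error magnitude e = S_0/v_5 = S_0·∏_{j≠5}(α_5 − α_j) = 4·6 = 24 ≡ 2 (mod 11).
Step 5: correct position 5: c_5 = r_5 − e = 8 − 2 ≡ 6 (mod 11). Hence c = [0, 3, 2, 5, 6].
  Check: interpolating c through the α_i gives m(x) = 1 + 10·x (degree < 2) with m(α_i) = c_i for every i, so c is indeed a codeword.


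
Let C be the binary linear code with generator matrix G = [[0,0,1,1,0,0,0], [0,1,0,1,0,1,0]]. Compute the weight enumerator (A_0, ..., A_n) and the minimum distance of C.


Weight distribution: A_0 = 1, A_2 = 1, A_3 = 2. Minimum distance d = 2.

Enumerate all 2^2 = 4 messages m ∈ F_2^2.
For each, compute codeword c = mG in F_2^7, then tally its weight.
  m = 00 → c = 0000000, weight = 0.
  m = 10 → c = 0011000, weight = 2.
  m = 01 → c = 0101010, weight = 3.
  m = 11 → c = 0110010, weight = 3.
Tally weights:
  weight 0: 1 codewords.
  weight 2: 1 codewords.
  weight 3: 2 codewords.
Minimum distance d = smallest w > 0 with A_w > 0 = 2.
Sanity: Σ A_w = 4 = 2^2 = 4 ✓.


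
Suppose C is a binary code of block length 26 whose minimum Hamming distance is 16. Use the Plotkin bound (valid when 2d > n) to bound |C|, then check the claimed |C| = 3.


Plotkin bound M ≤ 4; given |C| = 3 ≤ bound (satisfied).

Check applicability: 2d = 32, n = 26.
2d − n = 6 > 0, so Plotkin applies.
Compute d/(2d−n) = 16/6 ≈ 2.6667.
⌊d/(2d−n)⌋ = 2.
Plotkin bound: M ≤ 2·2 = 4.
Given |C| = 3, check: satisfied.
This |C| is below the Plotkin bound.


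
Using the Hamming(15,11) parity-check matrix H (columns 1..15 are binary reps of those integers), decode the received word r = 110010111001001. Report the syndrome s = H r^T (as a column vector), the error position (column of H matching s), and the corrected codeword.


s = (0, 0, 1, 1)^T, error position = 3, corrected codeword c = 111010111001001

Compute s = H r^T mod 2 one row at a time:
  s_1 = 1 + 1 + 0 + 0 + 1 + 0 + 0 + 1 = 4 ≡ 0 (mod 2).
  s_2 = 0 + 1 + 0 + 1 + 1 + 0 + 0 + 1 = 4 ≡ 0 (mod 2).
  s_3 = 1 + 0 + 0 + 1 + 0 + 0 + 0 + 1 = 3 ≡ 1 (mod 2).
  s_4 = 1 + 0 + 1 + 1 + 1 + 0 + 0 + 1 = 5 ≡ 1 (mod 2).
s = (0, 0, 1, 1)^T — this equals column 3 of H (binary 0011), so error is at position 3.
Correct: flip bit 3 of r = 110010111001001 to get c = 111010111001001.


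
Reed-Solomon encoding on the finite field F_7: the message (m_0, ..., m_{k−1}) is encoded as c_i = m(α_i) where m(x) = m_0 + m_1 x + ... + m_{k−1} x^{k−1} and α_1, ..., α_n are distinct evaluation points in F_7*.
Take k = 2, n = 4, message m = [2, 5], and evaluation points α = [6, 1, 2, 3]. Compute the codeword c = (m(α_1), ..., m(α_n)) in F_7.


c = [4, 0, 5, 3]

Message polynomial: m(x) = 2 + 5·x (mod 7).
For each evaluation point α_i, compute m(α_i) mod 7:
  α_1 = 6: Horner steps 5 → 4, so m(6) = 4.
  α_2 = 1: Horner steps 5 → 0, so m(1) = 0.
  α_3 = 2: Horner steps 5 → 5, so m(2) = 5.
  α_4 = 3: Horner steps 5 → 3, so m(3) = 3.
Codeword c = [4, 0, 5, 3] ∈ F_7^4.


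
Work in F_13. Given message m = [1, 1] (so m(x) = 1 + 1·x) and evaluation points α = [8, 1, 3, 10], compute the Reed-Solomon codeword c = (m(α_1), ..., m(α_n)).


c = [9, 2, 4, 11]

Message polynomial: m(x) = 1 + 1·x (mod 13).
For each evaluation point α_i, compute m(α_i) mod 13:
  α_1 = 8: Horner steps 1 → 9, so m(8) = 9.
  α_2 = 1: Horner steps 1 → 2, so m(1) = 2.
  α_3 = 3: Horner steps 1 → 4, so m(3) = 4.
  α_4 = 10: Horner steps 1 → 11, so m(10) = 11.
Codeword c = [9, 2, 4, 11] ∈ F_13^4.


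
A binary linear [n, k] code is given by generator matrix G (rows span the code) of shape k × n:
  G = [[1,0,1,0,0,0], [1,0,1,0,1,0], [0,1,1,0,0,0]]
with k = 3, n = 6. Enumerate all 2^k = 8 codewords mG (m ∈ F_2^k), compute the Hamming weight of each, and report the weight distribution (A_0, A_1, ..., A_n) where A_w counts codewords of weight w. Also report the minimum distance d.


Weight distribution: A_0 = 1, A_1 = 1, A_2 = 3, A_3 = 3. Minimum distance d = 1.

Enumerate all 2^3 = 8 messages m ∈ F_2^3.
For each, compute codeword c = mG in F_2^6, then tally its weight.
  m = 000 → c = 000000, weight = 0.
  m = 100 → c = 101000, weight = 2.
  m = 010 → c = 101010, weight = 3.
  m = 110 → c = 000010, weight = 1.
  m = 001 → c = 011000, weight = 2.
  m = 101 → c = 110000, weight = 2.
  m = 011 → c = 110010, weight = 3.
  m = 111 → c = 011010, weight = 3.
Tally weights:
  weight 0: 1 codewords.
  weight 1: 1 codewords.
  weight 2: 3 codewords.
  weight 3: 3 codewords.
Minimum distance d = smallest w > 0 with A_w > 0 = 1.
Sanity: Σ A_w = 8 = 2^3 = 8 ✓.


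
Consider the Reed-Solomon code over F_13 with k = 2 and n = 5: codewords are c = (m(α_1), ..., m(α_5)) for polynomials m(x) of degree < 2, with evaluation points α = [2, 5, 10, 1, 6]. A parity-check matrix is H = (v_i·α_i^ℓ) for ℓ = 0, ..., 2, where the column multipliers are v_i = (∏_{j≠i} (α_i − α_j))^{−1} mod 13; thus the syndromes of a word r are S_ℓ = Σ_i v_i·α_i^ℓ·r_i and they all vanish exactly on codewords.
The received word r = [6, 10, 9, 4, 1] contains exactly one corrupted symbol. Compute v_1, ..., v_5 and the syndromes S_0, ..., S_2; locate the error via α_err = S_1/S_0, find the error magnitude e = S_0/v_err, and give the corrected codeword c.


S = (3, 2, 10), error at position 2, error magnitude e = 11, c = [6, 12, 9, 4, 1].

Step 1: column multipliers v_i = (∏_{j≠i}(α_i − α_j))^{−1} mod 13.
  i = 1 (α = 2): (2−5)(2−10)(2−1)(2−6) = (−3)·(−8)·1·(−4) = −96 ≡ 8, so v_1 = 8^{−1} = 5 (mod 13).
  i = 2 (α = 5): (5−2)(5−10)(5−1)(5−6) = 3·(−5)·4·(−1) = 60 ≡ 8, so v_2 = 8^{−1} = 5 (mod 13).
  i = 3 (α = 10): (10−2)(10−5)(10−1)(10−6) = 8·5·9·4 = 1440 ≡ 10, so v_3 = 10^{−1} = 4 (mod 13).
  i = 4 (α = 1): (1−2)(1−5)(1−10)(1−6) = (−1)·(−4)·(−9)·(−5) = 180 ≡ 11, so v_4 = 11^{−1} = 6 (mod 13).
  i = 5 (α = 6): (6−2)(6−5)(6−10)(6−1) = 4·1·(−4)·5 = −80 ≡ 11, so v_5 = 11^{−1} = 6 (mod 13).
  v = [5, 5, 4, 6, 6].
Step 2: syndromes of r = [6, 10, 9, 4, 1] (all sums mod 13).
  S_0 = Σ v_i r_i = 5·6 + 5·10 + 4·9 + 6·4 + 6·1 = 146 ≡ 3.
  S_1 = Σ v_i α_i r_i = 5·2·6 + 5·5·10 + 4·10·9 + 6·1·4 + 6·6·1 = 730 ≡ 2.
  α_i^2 mod 13 = [4, 12, 9, 1, 10].
  S_2 = Σ v_i α_i^2 r_i = 5·4·6 + 5·12·10 + 4·9·9 + 6·1·4 + 6·10·1 = 1128 ≡ 10.
  S = (3, 2, 10) ≠ 0, so r is not a codeword (an error is present).
Step 3: locate the error. For a single error e at position i, S_ℓ = v_i·e·α_i^ℓ, so α_err = S_1/S_0.
  S_0^{−1} = 3^{−1} = 9 (mod 13), so α_err = 2·9 = 18 ≡ 5 = α_2. Error position i = 2.
  Consistency check: S_2/S_1 = 10·7 = 70 ≡ 5 = α_err ✓ (single-error assumption holds).
Step 4: error magnitude e = S_0/v_2 = S_0·∏_{j≠2}(α_2 − α_j) = 3·8 = 24 ≡ 11 (mod 13).
Step 5: correct position 2: c_2 = r_2 − e = 10 − 11 ≡ 12 (mod 13). Hence c = [6, 12, 9, 4, 1].
  Check: interpolating c through the α_i gives m(x) = 2 + 2·x (degree < 2) with m(α_i) = c_i for every i, so c is indeed a codeword.
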